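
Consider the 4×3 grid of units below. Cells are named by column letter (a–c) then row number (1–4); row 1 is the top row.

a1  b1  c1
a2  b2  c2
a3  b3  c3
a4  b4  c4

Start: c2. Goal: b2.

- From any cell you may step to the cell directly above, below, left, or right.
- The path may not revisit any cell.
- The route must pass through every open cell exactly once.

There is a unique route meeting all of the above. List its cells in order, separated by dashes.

c2 - c1 - b1 - a1 - a2 - a3 - a4 - b4 - c4 - c3 - b3 - b2

Need to visit all 12 open cells exactly once, starting at c2 and ending at b2.
Cell a4 has only two open neighbours (a3 and b4), so the path must pass straight through it: one of those is the cell it's entered from and the other is where it exits.
Route from c2: up 1 to c1, left 2 to a1, down 3 to a4, right 2 to c4, up 1 to c3, left 1 to b3, up 1 to b2 — 11 moves in all.
Check: all 12 open cells covered.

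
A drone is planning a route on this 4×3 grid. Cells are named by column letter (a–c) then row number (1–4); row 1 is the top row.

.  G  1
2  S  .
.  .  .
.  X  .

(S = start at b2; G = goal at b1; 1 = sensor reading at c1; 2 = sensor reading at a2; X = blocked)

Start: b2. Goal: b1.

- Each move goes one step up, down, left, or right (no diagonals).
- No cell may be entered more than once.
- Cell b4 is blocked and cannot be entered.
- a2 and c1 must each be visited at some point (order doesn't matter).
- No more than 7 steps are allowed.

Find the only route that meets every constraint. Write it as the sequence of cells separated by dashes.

The budget equals the shortest possible length, so every move has to be on a shortest route through the required cells.
Route from b2: left to a2, down to a3, 2× right (reaching c3), 2× up (reaching c1), left to b1 — 7 moves in all.
Check: all required cells visited; 7 ≤ 7 moves.

b2 - a2 - a3 - b3 - c3 - c2 - c1 - b1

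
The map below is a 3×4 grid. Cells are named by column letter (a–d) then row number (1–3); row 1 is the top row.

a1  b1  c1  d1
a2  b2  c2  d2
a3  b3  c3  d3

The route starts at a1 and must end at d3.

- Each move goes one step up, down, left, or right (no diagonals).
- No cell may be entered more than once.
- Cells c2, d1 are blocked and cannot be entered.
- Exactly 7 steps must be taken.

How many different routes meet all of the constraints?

1

Need simple routes of exactly 7 moves from a1 to d3 (Manhattan distance 5, so 1 moves are spent on a detour and 1 undoing it).
Enumerating: a1 b1 b2 a2 a3 b3 c3 d3.
That gives 1 route.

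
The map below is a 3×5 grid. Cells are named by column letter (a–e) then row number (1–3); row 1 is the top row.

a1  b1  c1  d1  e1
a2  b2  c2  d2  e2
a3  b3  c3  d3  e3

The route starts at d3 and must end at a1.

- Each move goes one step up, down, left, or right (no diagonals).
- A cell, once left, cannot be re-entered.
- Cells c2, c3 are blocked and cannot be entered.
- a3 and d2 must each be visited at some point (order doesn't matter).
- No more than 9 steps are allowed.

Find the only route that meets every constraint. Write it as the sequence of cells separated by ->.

The budget equals the shortest possible length, so every move has to be on a shortest route through the required cells.
Route from d3: 2× up (reaching d1), 2× left (reaching b1), 2× down (reaching b3), left to a3, 2× up (reaching a1) — 9 moves in all.
Check: all required cells visited; 9 ≤ 9 moves.

d3 -> d2 -> d1 -> c1 -> b1 -> b2 -> b3 -> a3 -> a2 -> a1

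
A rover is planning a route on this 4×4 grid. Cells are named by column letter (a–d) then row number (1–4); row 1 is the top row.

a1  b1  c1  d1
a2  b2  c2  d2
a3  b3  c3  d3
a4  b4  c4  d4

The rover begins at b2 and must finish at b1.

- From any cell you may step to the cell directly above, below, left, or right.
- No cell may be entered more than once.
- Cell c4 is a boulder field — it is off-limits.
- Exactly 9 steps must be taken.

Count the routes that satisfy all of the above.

Need simple routes of exactly 9 moves from b2 to b1 (Manhattan distance 1, so 4 moves are spent on a detour and 4 undoing it).
Enumerating: b2 a2 a3 a4 b4 b3 c3 c2 c1 b1 | b2 a2 a3 b3 c3 c2 d2 d1 c1 b1 | b2 a2 a3 b3 c3 d3 d2 d1 c1 b1 | b2 a2 a3 b3 c3 d3 d2 c2 c1 b1 | b2 c2 c3 b3 b4 a4 a3 a2 a1 b1 | b2 c2 d2 d3 c3 b3 a3 a2 a1 b1.
That gives 6 routes.

6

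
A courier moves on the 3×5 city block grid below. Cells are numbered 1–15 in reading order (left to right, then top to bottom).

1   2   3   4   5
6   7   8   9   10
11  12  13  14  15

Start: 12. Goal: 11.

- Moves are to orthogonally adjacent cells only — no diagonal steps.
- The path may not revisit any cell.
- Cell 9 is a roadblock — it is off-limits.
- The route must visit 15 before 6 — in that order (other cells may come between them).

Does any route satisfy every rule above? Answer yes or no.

yes

One route that works: 12 → 13 → 14 → 15 → 10 → 5 → 4 → 3 → 8 → 7 → 6 → 11.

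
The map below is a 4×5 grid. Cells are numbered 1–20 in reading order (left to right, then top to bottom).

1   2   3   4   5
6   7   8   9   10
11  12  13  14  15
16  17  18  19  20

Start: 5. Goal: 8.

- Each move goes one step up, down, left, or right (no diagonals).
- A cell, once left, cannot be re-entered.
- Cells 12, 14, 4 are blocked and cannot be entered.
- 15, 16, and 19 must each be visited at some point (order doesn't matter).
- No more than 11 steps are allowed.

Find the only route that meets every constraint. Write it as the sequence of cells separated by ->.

Any route must reach 15, 16, and 19 and still end at 8 within 11 moves, so the order of the required stops is forced.
Route from 5: 3× down (reaching 20), 4× left (reaching 16), 2× up (reaching 6), 2× right (reaching 8) — 11 moves in all.
Check: all required cells visited; 11 ≤ 11 moves.

5 -> 10 -> 15 -> 20 -> 19 -> 18 -> 17 -> 16 -> 11 -> 6 -> 7 -> 8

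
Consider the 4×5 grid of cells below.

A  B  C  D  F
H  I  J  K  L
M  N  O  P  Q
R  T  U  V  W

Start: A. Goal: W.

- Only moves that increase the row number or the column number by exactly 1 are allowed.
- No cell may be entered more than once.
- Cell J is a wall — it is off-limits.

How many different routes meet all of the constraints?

17

A right/down-only route from A to W makes exactly 3 down-moves and 4 right-moves in some order.
With no other constraints that would be C(7,3) = 35 routes.
Subtract routes through each blocked cell (inclusion–exclusion for overlaps): − through J: 18 → 17.
That gives 17 routes.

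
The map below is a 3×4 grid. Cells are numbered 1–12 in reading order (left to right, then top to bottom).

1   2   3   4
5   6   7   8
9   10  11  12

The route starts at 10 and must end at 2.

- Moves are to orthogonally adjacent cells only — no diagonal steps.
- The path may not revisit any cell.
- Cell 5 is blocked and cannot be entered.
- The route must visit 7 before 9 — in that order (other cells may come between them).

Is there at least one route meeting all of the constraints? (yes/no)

9 must be visited but has only one open neighbour (10), and it is neither the start nor the goal — the route would have to enter and leave through 10, re-entering it.

no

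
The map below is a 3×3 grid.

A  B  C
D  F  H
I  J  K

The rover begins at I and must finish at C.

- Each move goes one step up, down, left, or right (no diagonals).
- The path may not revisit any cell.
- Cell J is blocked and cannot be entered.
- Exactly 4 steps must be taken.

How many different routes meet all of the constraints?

3

Need simple routes of exactly 4 moves from I to C (Manhattan distance 4, so 0 moves are spent on a detour and 0 undoing it).
Enumerating: I D A B C | I D F B C | I D F H C.
That gives 3 routes.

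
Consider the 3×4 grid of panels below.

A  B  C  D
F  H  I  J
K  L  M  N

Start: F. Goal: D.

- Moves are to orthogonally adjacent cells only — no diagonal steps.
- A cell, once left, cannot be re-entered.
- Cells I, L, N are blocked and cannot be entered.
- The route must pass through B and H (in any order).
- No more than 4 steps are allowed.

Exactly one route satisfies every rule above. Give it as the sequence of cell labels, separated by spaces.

The budget equals the shortest possible length, so every move has to be on a shortest route through the required cells.
Route from F: right 1 to H, up 1 to B, right 2 to D — 4 moves in all.
Check: all required cells visited; 4 ≤ 4 moves.

F H B C D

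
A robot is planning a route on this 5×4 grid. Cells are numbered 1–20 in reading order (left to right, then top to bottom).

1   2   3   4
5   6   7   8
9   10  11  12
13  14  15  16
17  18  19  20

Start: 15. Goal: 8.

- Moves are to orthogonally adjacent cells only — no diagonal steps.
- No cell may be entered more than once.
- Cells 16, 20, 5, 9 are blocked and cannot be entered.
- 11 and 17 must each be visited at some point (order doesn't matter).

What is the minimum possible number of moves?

9

Any route passes through 11 and 17 in some order between 15 and 8. Summing Manhattan distances along each leg and taking the cheapest ordering (15 → 17 → 11 → 8) gives a lower bound of 3 + 4 + 2 = 9 moves.
A route of 9 moves achieves this: 15 → 19 → 18 → 17 → 13 → 14 → 10 → 11 → 7 → 8.
Since 9 matches the lower bound, it is optimal.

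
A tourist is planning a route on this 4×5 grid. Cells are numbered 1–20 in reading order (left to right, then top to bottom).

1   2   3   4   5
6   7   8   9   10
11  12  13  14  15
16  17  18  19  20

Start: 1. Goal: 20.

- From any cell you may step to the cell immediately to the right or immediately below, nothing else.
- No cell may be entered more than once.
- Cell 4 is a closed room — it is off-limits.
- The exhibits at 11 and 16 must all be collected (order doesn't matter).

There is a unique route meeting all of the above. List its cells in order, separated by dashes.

Moves only go right or down, so the column and row indices never decrease.
Route from 1: 3× down (reaching 16), 4× right (reaching 20) — 7 moves in all.
Check: all required cells visited.

1 - 6 - 11 - 16 - 17 - 18 - 19 - 20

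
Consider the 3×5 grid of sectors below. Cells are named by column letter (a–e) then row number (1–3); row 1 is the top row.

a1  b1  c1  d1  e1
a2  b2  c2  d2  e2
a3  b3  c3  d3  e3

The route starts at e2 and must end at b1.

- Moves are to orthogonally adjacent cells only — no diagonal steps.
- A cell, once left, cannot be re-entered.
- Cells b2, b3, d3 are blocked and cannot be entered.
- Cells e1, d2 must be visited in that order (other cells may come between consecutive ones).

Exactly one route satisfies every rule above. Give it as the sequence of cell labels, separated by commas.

The waypoints must appear in the order e1, d2, with no cell reused.
Route from e2: up 1 to e1, left 1 to d1, down 1 to d2, left 1 to c2, up 1 to c1, left 1 to b1 — 6 moves in all.
Check: order respected (e1 at step 1, d2 at step 3).

e2, e1, d1, d2, c2, c1, b1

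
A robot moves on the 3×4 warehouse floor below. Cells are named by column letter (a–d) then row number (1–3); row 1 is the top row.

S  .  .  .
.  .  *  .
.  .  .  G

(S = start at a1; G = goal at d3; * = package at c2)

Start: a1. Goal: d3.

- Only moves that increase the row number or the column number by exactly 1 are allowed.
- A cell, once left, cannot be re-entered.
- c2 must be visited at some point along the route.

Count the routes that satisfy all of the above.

6

A right/down-only route from a1 to d3 makes exactly 2 down-moves and 3 right-moves in some order.
With no other constraints that would be C(5,2) = 10 routes.
Split at c2 and multiply the segment counts: a1→c2: 3; c2→d3: 2; product = 6.
That gives 6 routes.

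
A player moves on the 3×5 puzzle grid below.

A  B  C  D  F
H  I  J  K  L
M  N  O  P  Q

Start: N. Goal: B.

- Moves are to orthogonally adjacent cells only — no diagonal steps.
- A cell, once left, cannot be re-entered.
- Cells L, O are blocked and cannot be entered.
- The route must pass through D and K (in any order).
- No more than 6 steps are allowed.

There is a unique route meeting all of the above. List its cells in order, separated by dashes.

The 6-move cap with required stops at D, K leaves no slack for detours.
Route from N: up to I, 2× right (reaching K), up to D, 2× left (reaching B) — 6 moves in all.
Check: all required cells visited; 6 ≤ 6 moves.

N - I - J - K - D - C - B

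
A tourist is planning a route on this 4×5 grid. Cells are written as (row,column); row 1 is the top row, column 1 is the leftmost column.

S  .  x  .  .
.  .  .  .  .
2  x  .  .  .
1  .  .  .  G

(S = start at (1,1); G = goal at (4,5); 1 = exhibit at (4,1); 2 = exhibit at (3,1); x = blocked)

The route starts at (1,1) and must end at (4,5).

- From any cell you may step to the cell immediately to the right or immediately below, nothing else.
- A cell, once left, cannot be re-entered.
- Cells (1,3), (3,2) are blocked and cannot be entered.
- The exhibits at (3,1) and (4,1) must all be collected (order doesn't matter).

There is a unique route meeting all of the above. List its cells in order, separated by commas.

Moves only go right or down, so the column and row indices never decrease.
Route from (1,1): 3× down (reaching (4,1)), 4× right (reaching (4,5)) — 7 moves in all.
Check: all required cells visited.

(1,1), (2,1), (3,1), (4,1), (4,2), (4,3), (4,4), (4,5)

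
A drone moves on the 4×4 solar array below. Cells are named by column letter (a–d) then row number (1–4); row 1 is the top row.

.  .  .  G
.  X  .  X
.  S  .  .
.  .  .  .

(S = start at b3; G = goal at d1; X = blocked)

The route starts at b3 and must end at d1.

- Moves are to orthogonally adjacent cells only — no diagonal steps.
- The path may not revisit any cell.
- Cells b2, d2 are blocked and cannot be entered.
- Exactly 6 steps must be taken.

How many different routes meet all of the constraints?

2

Need simple routes of exactly 6 moves from b3 to d1 (Manhattan distance 4, so 1 moves are spent on a detour and 1 undoing it).
Enumerating: b3 b4 c4 c3 c2 c1 d1 | b3 a3 a2 a1 b1 c1 d1.
That gives 2 routes.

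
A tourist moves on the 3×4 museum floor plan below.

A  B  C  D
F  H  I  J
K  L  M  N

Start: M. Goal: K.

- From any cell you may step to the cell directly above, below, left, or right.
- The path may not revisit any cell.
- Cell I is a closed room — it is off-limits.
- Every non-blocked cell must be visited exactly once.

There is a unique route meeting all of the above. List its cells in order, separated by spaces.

M N J D C B A F H L K

Need to visit all 11 open cells exactly once, starting at M and ending at K.
Cell J has only two open neighbours (D and N), so the path must pass straight through it: one of those is the cell it's entered from and the other is where it exits.
Route from M: right to N, 2× up (reaching D), 3× left (reaching A), down to F, right to H, down to L, left to K — 10 moves in all.
Check: all 11 open cells covered.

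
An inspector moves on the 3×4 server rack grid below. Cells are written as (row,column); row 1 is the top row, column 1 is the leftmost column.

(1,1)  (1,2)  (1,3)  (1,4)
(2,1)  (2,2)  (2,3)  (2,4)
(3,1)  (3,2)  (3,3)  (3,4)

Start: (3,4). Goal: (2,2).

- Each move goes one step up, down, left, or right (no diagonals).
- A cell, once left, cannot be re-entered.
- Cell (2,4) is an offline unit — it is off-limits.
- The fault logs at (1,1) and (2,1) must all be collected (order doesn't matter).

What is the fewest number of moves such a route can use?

7

Any route passes through (1,1) and (2,1) in some order between (3,4) and (2,2). Summing Manhattan distances along each leg and taking the cheapest ordering ((3,4) → (2,1) → (1,1) → (2,2)) gives a lower bound of 4 + 1 + 2 = 7 moves.
A route of 7 moves achieves this: (3,4) → (3,3) → (2,3) → (1,3) → (1,2) → (1,1) → (2,1) → (2,2).
Since 7 matches the lower bound, it is optimal.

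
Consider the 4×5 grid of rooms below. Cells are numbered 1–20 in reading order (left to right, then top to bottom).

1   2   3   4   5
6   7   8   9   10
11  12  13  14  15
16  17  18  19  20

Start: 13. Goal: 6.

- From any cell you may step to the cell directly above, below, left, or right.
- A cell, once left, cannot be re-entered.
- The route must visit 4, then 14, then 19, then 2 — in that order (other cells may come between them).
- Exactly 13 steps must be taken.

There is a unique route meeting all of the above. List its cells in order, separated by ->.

The waypoints must appear in the order 4, 14, 19, 2, with no cell reused.
Route from 13: 2× up (reaching 3), right to 4, 3× down (reaching 19), 2× left (reaching 17), 3× up (reaching 2), left to 1, down to 6 — 13 moves in all.
Check: order respected (4 at step 3, 14 at step 5, 19 at step 6, 2 at step 11); 13 moves as required.

13 -> 8 -> 3 -> 4 -> 9 -> 14 -> 19 -> 18 -> 17 -> 12 -> 7 -> 2 -> 1 -> 6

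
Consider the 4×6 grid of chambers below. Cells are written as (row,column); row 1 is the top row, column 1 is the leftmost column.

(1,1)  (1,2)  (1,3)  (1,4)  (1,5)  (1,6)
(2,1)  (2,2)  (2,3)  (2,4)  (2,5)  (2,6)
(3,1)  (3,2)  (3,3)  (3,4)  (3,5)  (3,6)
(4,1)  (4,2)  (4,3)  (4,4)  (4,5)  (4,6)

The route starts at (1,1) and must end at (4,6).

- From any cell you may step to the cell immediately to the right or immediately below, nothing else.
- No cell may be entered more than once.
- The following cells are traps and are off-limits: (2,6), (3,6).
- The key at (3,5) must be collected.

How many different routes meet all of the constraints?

A right/down-only route from (1,1) to (4,6) makes exactly 3 down-moves and 5 right-moves in some order.
With no other constraints that would be C(8,3) = 56 routes.
Split at (3,5) and multiply the segment counts (each segment already excludes blocked cells): (1,1)→(3,5): 15; (3,5)→(4,6): 1; product = 15.
That gives 15 routes.

15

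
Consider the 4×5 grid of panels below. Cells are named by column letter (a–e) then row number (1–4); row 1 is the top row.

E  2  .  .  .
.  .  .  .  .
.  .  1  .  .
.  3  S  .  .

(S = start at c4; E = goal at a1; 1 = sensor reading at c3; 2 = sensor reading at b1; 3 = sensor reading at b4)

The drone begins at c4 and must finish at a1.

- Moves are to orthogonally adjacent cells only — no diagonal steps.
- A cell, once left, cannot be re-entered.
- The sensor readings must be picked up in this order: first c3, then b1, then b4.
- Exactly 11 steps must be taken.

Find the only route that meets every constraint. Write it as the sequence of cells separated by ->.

c4 -> c3 -> c2 -> c1 -> b1 -> b2 -> b3 -> b4 -> a4 -> a3 -> a2 -> a1

The waypoints must appear in the order c3, b1, b4, with no cell reused.
Route from c4: up 3 to c1, left 1 to b1, down 3 to b4, left 1 to a4, up 3 to a1 — 11 moves in all.
Check: order respected (1 at step 1, 2 at step 4, 3 at step 7); 11 moves as required.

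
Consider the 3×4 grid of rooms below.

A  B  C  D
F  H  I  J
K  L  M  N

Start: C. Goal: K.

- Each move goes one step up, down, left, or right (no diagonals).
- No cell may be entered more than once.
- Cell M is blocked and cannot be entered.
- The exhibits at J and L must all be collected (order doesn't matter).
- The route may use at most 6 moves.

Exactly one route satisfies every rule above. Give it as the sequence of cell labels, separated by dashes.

Any route must reach J and L and still end at K within 6 moves, so the order of the required stops is forced.
Route from C: right to D, down to J, 2× left (reaching H), down to L, left to K — 6 moves in all.
Check: all required cells visited; 6 ≤ 6 moves.

C - D - J - I - H - L - K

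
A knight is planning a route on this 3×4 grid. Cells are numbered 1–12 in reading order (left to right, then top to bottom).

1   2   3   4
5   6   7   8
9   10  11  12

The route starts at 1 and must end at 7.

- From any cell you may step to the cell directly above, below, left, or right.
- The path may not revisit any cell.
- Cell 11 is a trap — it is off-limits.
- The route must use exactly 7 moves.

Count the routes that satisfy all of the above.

2

Need simple routes of exactly 7 moves from 1 to 7 (Manhattan distance 3, so 2 moves are spent on a detour and 2 undoing it).
Enumerating: 1 5 9 10 6 2 3 7 | 1 5 6 2 3 4 8 7.
That gives 2 routes.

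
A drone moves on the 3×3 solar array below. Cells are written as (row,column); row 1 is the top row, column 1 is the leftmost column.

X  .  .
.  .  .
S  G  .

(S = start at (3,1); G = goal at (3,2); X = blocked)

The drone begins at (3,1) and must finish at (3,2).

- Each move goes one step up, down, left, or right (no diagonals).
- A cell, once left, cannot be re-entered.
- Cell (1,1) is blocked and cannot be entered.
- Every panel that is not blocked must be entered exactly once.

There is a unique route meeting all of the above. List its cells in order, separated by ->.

(3,1) -> (2,1) -> (2,2) -> (1,2) -> (1,3) -> (2,3) -> (3,3) -> (3,2)

Need to visit all 8 open cells exactly once, starting at (3,1) and ending at (3,2).
Route from (3,1): up 1 to (2,1), right 1 to (2,2), up 1 to (1,2), right 1 to (1,3), down 2 to (3,3), left 1 to (3,2) — 7 moves in all.
Check: all 8 open cells covered.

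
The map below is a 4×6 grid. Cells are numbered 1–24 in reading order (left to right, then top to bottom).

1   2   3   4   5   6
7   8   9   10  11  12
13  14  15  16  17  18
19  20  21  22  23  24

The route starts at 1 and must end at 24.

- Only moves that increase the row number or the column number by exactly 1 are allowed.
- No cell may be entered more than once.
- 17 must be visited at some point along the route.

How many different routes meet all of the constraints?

A right/down-only route from 1 to 24 makes exactly 3 down-moves and 5 right-moves in some order.
With no other constraints that would be C(8,3) = 56 routes.
Split at 17 and multiply the segment counts: 1→17: 15; 17→24: 2; product = 30.
That gives 30 routes.

30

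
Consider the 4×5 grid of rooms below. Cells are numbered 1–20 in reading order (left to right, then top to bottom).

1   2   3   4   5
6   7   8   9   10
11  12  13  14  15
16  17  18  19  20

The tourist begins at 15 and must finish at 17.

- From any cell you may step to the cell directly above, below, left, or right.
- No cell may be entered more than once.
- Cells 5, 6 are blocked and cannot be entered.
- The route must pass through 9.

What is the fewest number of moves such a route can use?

Any route passes through 9 somewhere between 15 and 17. Summing Manhattan distances along the two legs (15 → 9 → 17) gives a lower bound of 2 + 4 = 6 moves.
A route of 6 moves achieves this: 15 → 10 → 9 → 14 → 19 → 18 → 17.
Since 6 matches the lower bound, it is optimal.

6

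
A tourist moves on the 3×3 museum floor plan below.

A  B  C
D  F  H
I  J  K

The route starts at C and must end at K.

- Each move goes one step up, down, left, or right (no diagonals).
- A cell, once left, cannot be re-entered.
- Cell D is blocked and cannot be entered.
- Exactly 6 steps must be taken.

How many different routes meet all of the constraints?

Need simple routes of exactly 6 moves from C to K (Manhattan distance 2, so 2 moves are spent on a detour and 2 undoing it).
No route satisfies every constraint, so the count is 0.

0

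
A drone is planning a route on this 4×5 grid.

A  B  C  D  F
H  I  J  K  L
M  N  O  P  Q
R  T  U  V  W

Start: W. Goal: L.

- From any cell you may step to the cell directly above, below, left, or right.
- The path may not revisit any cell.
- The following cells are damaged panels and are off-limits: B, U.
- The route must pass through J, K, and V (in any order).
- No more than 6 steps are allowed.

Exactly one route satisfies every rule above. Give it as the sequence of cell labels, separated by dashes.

The budget equals the shortest possible length, so every move has to be on a shortest route through the required cells.
Route from W: left to V, up to P, left to O, up to J, 2× right (reaching L) — 6 moves in all.
Check: all required cells visited; 6 ≤ 6 moves.

W - V - P - O - J - K - L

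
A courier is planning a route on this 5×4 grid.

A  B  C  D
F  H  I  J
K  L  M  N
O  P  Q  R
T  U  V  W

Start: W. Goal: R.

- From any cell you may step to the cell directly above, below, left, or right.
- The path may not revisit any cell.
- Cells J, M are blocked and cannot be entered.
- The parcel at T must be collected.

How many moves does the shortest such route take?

7

Any route passes through T somewhere between W and R. Summing Manhattan distances along the two legs (W → T → R) gives a lower bound of 3 + 4 = 7 moves.
A route of 7 moves achieves this: W → V → U → T → O → P → Q → R.
Since 7 matches the lower bound, it is optimal.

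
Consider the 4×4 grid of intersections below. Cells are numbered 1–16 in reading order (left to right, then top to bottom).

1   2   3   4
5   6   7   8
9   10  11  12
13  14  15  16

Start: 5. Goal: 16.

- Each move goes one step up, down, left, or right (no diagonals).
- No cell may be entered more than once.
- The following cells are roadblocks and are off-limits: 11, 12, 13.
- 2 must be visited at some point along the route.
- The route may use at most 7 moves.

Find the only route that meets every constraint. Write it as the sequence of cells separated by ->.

Any route must reach 2 and still end at 16 within 7 moves, so the order of the required stops is forced.
Route from 5: up 1 to 1, right 1 to 2, down 3 to 14, right 2 to 16 — 7 moves in all.
Check: all required cells visited; 7 ≤ 7 moves.

5 -> 1 -> 2 -> 6 -> 10 -> 14 -> 15 -> 16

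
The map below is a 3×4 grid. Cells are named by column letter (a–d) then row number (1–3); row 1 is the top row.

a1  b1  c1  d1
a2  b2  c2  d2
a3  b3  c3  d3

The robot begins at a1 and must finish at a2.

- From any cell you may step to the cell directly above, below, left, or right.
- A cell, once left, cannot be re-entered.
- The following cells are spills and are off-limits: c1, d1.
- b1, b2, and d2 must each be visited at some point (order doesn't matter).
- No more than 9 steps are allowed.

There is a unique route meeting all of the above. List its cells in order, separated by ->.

a1 -> b1 -> b2 -> c2 -> d2 -> d3 -> c3 -> b3 -> a3 -> a2

Any route must reach b1, b2, and d2 and still end at a2 within 9 moves, so the order of the required stops is forced.
Route from a1: right 1 to b1, down 1 to b2, right 2 to d2, down 1 to d3, left 3 to a3, up 1 to a2 — 9 moves in all.
Check: all required cells visited; 9 ≤ 9 moves.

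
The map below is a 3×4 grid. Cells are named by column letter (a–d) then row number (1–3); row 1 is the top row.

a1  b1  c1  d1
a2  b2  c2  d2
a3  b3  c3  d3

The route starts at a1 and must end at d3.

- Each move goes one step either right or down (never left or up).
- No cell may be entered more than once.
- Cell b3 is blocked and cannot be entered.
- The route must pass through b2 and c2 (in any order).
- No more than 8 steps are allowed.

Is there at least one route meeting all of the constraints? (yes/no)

yes

One route that works: a1 → a2 → b2 → c2 → c3 → d3.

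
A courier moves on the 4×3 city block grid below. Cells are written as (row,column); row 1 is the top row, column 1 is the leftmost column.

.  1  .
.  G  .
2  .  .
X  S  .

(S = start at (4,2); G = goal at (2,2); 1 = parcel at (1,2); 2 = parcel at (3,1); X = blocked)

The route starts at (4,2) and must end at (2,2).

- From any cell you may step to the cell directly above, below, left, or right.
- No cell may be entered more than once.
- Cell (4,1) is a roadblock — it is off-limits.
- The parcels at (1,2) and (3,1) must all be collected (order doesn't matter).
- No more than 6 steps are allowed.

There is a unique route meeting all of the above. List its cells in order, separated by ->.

(4,2) -> (3,2) -> (3,1) -> (2,1) -> (1,1) -> (1,2) -> (2,2)

The budget equals the shortest possible length, so every move has to be on a shortest route through the required cells.
Route from (4,2): up to (3,2), left to (3,1), 2× up (reaching (1,1)), right to (1,2), down to (2,2) — 6 moves in all.
Check: all required cells visited; 6 ≤ 6 moves.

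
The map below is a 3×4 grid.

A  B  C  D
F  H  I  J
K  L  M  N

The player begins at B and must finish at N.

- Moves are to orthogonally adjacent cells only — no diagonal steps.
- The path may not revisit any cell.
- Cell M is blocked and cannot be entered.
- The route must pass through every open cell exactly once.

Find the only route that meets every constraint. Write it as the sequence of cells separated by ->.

B -> A -> F -> K -> L -> H -> I -> C -> D -> J -> N

Need to visit all 11 open cells exactly once, starting at B and ending at N.
Cell K has only two open neighbours (F and L), so the path must pass straight through it: one of those is the cell it's entered from and the other is where it exits.
Route from B: left to A, 2× down (reaching K), right to L, up to H, right to I, up to C, right to D, 2× down (reaching N) — 10 moves in all.
Check: all 11 open cells covered.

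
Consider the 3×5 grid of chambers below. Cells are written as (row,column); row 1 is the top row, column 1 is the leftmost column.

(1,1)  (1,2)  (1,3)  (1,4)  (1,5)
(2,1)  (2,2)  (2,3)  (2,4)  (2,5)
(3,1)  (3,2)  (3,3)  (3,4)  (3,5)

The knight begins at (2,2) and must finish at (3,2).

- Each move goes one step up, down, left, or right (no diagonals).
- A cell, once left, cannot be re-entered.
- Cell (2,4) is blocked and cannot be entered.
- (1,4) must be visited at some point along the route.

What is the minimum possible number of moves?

9

Any route passes through (1,4) somewhere between (2,2) and (3,2). Summing Manhattan distances along the two legs ((2,2) → (1,4) → (3,2)) gives a lower bound of 3 + 4 = 7 moves.
The shortest route satisfying every rule uses 9 moves: (2,2) → (1,2) → (1,3) → (1,4) → (1,5) → (2,5) → (3,5) → (3,4) → (3,3) → (3,2).
The no-revisit rule (legs can't share cells) pushes the minimum above the 7-move bound; an exhaustive check rules out every length from 7 to 8, leaving 9 as the minimum.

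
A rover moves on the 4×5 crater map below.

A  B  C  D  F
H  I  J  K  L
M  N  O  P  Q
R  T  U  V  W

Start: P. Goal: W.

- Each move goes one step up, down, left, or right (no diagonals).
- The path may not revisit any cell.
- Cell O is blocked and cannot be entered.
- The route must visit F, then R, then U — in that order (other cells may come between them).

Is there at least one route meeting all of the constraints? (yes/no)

One route that works: P → K → L → F → D → C → J → I → N → M → R → T → U → V → W.

yes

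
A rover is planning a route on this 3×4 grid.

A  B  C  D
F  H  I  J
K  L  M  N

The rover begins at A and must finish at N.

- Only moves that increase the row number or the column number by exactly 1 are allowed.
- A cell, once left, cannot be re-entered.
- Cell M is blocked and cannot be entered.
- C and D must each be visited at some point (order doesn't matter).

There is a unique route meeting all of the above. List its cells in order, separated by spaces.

Moves only go right or down, so the column and row indices never decrease.
Route from A: 3× right (reaching D), 2× down (reaching N) — 5 moves in all.
Check: all required cells visited.

A B C D J N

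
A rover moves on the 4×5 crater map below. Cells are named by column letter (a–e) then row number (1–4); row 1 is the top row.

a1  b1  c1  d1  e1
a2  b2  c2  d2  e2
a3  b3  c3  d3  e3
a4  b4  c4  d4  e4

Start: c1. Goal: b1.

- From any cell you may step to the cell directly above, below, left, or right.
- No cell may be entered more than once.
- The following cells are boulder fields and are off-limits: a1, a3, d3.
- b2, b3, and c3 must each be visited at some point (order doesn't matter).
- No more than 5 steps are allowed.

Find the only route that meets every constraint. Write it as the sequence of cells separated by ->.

The budget equals the shortest possible length, so every move has to be on a shortest route through the required cells.
Route from c1: down 2 to c3, left 1 to b3, up 2 to b1 — 5 moves in all.
Check: all required cells visited; 5 ≤ 5 moves.

c1 -> c2 -> c3 -> b3 -> b2 -> b1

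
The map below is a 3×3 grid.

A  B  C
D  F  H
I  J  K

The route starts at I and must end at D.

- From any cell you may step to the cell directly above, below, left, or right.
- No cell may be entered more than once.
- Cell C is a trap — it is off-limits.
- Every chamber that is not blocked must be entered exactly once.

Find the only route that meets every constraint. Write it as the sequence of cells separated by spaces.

I J K H F B A D

Need to visit all 8 open cells exactly once, starting at I and ending at D.
Cell H has only two open neighbours (K and F), so the path must pass straight through it: one of those is the cell it's entered from and the other is where it exits.
Route from I: 2× right (reaching K), up to H, left to F, up to B, left to A, down to D — 7 moves in all.
Check: all 8 open cells covered.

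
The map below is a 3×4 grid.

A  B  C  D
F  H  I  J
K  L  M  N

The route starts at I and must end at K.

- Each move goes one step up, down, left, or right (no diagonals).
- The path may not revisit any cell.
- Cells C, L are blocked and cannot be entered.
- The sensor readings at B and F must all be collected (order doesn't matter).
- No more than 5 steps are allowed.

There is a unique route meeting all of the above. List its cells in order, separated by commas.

The budget equals the shortest possible length, so every move has to be on a shortest route through the required cells.
Route from I: left to H, up to B, left to A, 2× down (reaching K) — 5 moves in all.
Check: all required cells visited; 5 ≤ 5 moves.

I, H, B, A, F, K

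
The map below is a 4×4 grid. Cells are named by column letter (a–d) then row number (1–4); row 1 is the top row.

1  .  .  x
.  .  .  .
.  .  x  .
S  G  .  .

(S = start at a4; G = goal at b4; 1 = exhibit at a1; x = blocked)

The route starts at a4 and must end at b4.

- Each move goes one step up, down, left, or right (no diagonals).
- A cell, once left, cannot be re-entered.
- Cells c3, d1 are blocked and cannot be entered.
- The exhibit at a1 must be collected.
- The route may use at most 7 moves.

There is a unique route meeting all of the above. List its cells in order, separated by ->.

a4 -> a3 -> a2 -> a1 -> b1 -> b2 -> b3 -> b4

The 7-move cap with required stops at a1 leaves no slack for detours.
Route from a4: up 3 to a1, right 1 to b1, down 3 to b4 — 7 moves in all.
Check: all required cells visited; 7 ≤ 7 moves.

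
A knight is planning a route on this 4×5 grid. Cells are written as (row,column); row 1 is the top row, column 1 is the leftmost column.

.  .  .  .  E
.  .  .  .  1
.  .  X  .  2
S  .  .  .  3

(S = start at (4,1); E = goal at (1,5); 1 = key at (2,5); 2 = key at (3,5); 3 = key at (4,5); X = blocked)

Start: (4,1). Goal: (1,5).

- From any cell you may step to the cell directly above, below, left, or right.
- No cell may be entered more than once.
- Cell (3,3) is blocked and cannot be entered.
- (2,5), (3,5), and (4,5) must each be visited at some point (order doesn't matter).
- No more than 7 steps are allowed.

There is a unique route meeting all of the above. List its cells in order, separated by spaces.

(4,1) (4,2) (4,3) (4,4) (4,5) (3,5) (2,5) (1,5)

The budget equals the shortest possible length, so every move has to be on a shortest route through the required cells.
Route from (4,1): right 4 to (4,5), up 3 to (1,5) — 7 moves in all.
Check: all required cells visited; 7 ≤ 7 moves.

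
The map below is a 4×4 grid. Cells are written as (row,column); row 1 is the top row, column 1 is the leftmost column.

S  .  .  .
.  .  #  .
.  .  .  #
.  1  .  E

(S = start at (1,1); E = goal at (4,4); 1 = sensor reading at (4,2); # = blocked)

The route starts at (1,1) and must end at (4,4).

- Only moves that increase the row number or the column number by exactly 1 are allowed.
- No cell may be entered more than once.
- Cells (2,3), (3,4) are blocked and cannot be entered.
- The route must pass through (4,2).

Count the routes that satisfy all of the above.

A right/down-only route from (1,1) to (4,4) makes exactly 3 down-moves and 3 right-moves in some order.
With no other constraints that would be C(6,3) = 20 routes.
Split at (4,2) and multiply the segment counts (each segment already excludes blocked cells): (1,1)→(4,2): 4; (4,2)→(4,4): 1; product = 4.
That gives 4 routes.

4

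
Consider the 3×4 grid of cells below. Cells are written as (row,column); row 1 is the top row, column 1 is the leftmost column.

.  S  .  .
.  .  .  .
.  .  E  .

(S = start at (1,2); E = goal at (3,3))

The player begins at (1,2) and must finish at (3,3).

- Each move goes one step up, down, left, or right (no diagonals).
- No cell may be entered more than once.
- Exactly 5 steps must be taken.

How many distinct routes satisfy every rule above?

9

Need simple routes of exactly 5 moves from (1,2) to (3,3) (Manhattan distance 3, so 1 moves are spent on a detour and 1 undoing it).
Branch systematically from the start, pruning whenever the remaining move budget drops below the Manhattan distance to (3,3) or differs from it in parity. Grouping the completions by first move — via (2,2): 2; via (1,1): 3; via (1,3): 4 — and summing: 2 + 3 + 4 = 9.
That gives 9 routes.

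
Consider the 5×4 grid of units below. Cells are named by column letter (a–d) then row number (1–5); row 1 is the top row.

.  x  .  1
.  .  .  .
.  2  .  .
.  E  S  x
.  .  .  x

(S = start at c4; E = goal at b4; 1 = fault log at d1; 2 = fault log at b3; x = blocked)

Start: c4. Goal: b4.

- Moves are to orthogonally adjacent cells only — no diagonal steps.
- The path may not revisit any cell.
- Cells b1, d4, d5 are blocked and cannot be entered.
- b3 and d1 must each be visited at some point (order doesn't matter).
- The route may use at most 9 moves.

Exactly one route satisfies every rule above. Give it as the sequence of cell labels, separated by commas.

The 9-move cap with required stops at b3, d1 leaves no slack for detours.
Route from c4: up 1 to c3, right 1 to d3, up 2 to d1, left 1 to c1, down 1 to c2, left 1 to b2, down 2 to b4 — 9 moves in all.
Check: all required cells visited; 9 ≤ 9 moves.

c4, c3, d3, d2, d1, c1, c2, b2, b3, b4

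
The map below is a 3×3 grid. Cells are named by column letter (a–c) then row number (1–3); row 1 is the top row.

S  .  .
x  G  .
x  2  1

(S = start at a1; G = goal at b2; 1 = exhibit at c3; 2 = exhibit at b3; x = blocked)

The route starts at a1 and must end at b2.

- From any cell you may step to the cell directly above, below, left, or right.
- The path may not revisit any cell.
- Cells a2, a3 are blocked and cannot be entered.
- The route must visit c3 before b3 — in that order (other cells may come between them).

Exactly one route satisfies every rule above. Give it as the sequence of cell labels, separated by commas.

The waypoints must appear in the order c3, b3, with no cell reused.
Route from a1: 2× right (reaching c1), 2× down (reaching c3), left to b3, up to b2 — 6 moves in all.
Check: order respected (1 at step 4, 2 at step 5).

a1, b1, c1, c2, c3, b3, b2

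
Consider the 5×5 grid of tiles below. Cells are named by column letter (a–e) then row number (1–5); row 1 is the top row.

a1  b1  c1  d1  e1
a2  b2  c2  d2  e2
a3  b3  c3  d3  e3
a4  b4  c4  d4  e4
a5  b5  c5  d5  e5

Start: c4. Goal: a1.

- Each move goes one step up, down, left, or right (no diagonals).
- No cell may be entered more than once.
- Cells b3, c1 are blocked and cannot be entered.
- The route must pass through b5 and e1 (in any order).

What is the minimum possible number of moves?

15

Any route passes through b5 and e1 in some order between c4 and a1. Summing Manhattan distances along each leg and taking the cheapest ordering (c4 → b5 → e1 → a1) gives a lower bound of 2 + 7 + 4 = 13 moves.
That bound ignores the blocked cells. Measuring each leg by the fewest moves that actually steer around them (c4→b5: 2; b5→e1: 7; e1→a1: 6) raises the lower bound to 15.
A route of 15 moves exists: c4 → b4 → b5 → c5 → d5 → d4 → d3 → e3 → e2 → e1 → d1 → d2 → c2 → b2 → b1 → a1.
Since 15 matches that lower bound, it is optimal.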